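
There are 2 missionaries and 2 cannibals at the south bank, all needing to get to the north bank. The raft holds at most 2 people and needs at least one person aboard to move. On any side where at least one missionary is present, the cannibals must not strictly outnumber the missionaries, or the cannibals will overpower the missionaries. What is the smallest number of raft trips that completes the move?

5

Counting alone: each trip to the north bank takes at most 2 across and each return brings at least 1 back, so after t trips out (and t−1 returns) at most 2t − (t−1) of the 4 are across; that first reaches 4 at t = 3, so at least 5 crossings are needed.
The plan below uses exactly 5 crossings, so it is optimal:
1. 2 cannibals → the north bank.  (the south bank: 2M 0C; the north bank: 0M 2C)
2. 1 cannibal ← the south bank.  (the south bank: 2M 1C; the north bank: 0M 1C)
3. 2 missionaries → the north bank.  (the south bank: 0M 1C; the north bank: 2M 1C)
4. 1 cannibal ← the south bank.  (the south bank: 0M 2C; the north bank: 2M 0C)
5. 2 cannibals → the north bank.  (the south bank: 0M 0C; the north bank: 2M 2C)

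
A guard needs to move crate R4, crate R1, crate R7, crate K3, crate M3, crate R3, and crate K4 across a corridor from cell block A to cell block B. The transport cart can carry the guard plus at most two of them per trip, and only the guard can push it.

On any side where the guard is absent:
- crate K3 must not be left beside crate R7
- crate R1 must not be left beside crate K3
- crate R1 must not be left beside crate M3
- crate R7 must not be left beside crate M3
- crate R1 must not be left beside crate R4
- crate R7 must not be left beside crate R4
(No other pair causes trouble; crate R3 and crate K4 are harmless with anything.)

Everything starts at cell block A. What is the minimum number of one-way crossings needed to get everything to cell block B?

9

Counting alone: the guard can take at most 2 across per trip to cell block B, so moving all 7 needs at least 4 loaded trips out, with a return between consecutive ones — at least 7 crossings.
The safety rule pushes this higher. Following every safe sequence of crossings, the most of the 7 that can be at cell block B as the transport cart arrives there on crossing 7 is 6 — never all 7.
So no plan with fewer than 9 crossings exists, and this one achieves 9:
1. Guard goes to cell block B with crate R1 and crate R7.  [cell block A: crate K3, crate K4, crate M3, crate R3, crate R4 | cell block B: crate R1, crate R7]
2. Guard goes back to cell block A alone.  [cell block A: crate K3, crate K4, crate M3, crate R3, crate R4 | cell block B: crate R1, crate R7]
3. Guard goes to cell block B with crate R4.  [cell block A: crate K3, crate K4, crate M3, crate R3 | cell block B: crate R1, crate R4, crate R7]
4. Guard goes back to cell block A with crate R1 and crate R7.  [cell block A: crate K3, crate K4, crate M3, crate R1, crate R3, crate R7 | cell block B: crate R4]
5. Guard goes to cell block B with crate K3 and crate M3.  [cell block A: crate K4, crate R1, crate R3, crate R7 | cell block B: crate K3, crate M3, crate R4]
6. Guard goes back to cell block A alone.  [cell block A: crate K4, crate R1, crate R3, crate R7 | cell block B: crate K3, crate M3, crate R4]
7. Guard goes to cell block B with crate K4 and crate R3.  [cell block A: crate R1, crate R7 | cell block B: crate K3, crate K4, crate M3, crate R3, crate R4]
8. Guard goes back to cell block A alone.  [cell block A: crate R1, crate R7 | cell block B: crate K3, crate K4, crate M3, crate R3, crate R4]
9. Guard goes to cell block B with crate R1 and crate R7.  [cell block A: — | cell block B: crate K3, crate K4, crate M3, crate R1, crate R3, crate R4, crate R7]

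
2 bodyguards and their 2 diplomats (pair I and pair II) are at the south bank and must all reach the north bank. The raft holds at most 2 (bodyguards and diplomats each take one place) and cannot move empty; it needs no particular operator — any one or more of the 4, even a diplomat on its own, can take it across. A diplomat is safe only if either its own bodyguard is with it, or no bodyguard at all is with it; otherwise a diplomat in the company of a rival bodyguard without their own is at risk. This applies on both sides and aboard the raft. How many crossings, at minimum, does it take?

5

Counting alone: each trip to the north bank takes at most 2 across and each return brings at least 1 back, so after t trips out (and t−1 returns) at most 2t − (t−1) of the 4 are across; that first reaches 4 at t = 3, so at least 5 crossings are needed.
The plan below uses exactly 5 crossings, so it is optimal:
1. bodyguard I and diplomat I cross → the north bank.
2. bodyguard I crosses ← the south bank.
3. bodyguard I and bodyguard II cross → the north bank.
4. bodyguard II crosses ← the south bank.
5. bodyguard II and diplomat II cross → the north bank.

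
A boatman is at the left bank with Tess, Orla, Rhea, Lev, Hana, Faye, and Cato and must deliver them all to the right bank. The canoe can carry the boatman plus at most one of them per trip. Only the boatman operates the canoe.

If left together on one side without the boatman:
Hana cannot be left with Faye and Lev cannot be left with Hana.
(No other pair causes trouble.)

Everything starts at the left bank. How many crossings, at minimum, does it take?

Counting alone: the boatman can take at most 1 across per trip to the right bank, so moving all 7 needs at least 7 loaded trips out, with a return between consecutive ones — at least 13 crossings.
The safety rule pushes this higher. Following every safe sequence of crossings, the most of the 7 that can be at the right bank as the canoe arrives there on crossing 13 is 6 — never all 7.
So no plan with fewer than 15 crossings exists, and this one achieves 15:
1. Boatman goes to the right bank with Hana.  [the left bank: Cato, Faye, Lev, Orla, Rhea, Tess | the right bank: Hana]
2. Boatman goes back to the left bank alone.  [the left bank: Cato, Faye, Lev, Orla, Rhea, Tess | the right bank: Hana]
3. Boatman goes to the right bank with Tess.  [the left bank: Cato, Faye, Lev, Orla, Rhea | the right bank: Hana, Tess]
4. Boatman goes back to the left bank alone.  [the left bank: Cato, Faye, Lev, Orla, Rhea | the right bank: Hana, Tess]
5. Boatman goes to the right bank with Orla.  [the left bank: Cato, Faye, Lev, Rhea | the right bank: Hana, Orla, Tess]
6. Boatman goes back to the left bank alone.  [the left bank: Cato, Faye, Lev, Rhea | the right bank: Hana, Orla, Tess]
7. Boatman goes to the right bank with Rhea.  [the left bank: Cato, Faye, Lev | the right bank: Hana, Orla, Rhea, Tess]
8. Boatman goes back to the left bank alone.  [the left bank: Cato, Faye, Lev | the right bank: Hana, Orla, Rhea, Tess]
9. Boatman goes to the right bank with Lev.  [the left bank: Cato, Faye | the right bank: Hana, Lev, Orla, Rhea, Tess]
10. Boatman goes back to the left bank with Hana.  [the left bank: Cato, Faye, Hana | the right bank: Lev, Orla, Rhea, Tess]
11. Boatman goes to the right bank with Faye.  [the left bank: Cato, Hana | the right bank: Faye, Lev, Orla, Rhea, Tess]
12. Boatman goes back to the left bank alone.  [the left bank: Cato, Hana | the right bank: Faye, Lev, Orla, Rhea, Tess]
13. Boatman goes to the right bank with Cato.  [the left bank: Hana | the right bank: Cato, Faye, Lev, Orla, Rhea, Tess]
14. Boatman goes back to the left bank alone.  [the left bank: Hana | the right bank: Cato, Faye, Lev, Orla, Rhea, Tess]
15. Boatman goes to the right bank with Hana.  [the left bank: — | the right bank: Cato, Faye, Hana, Lev, Orla, Rhea, Tess]

15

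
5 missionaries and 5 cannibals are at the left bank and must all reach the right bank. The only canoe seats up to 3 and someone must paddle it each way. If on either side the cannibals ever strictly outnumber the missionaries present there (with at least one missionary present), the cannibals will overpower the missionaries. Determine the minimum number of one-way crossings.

11

Counting alone: each trip to the right bank takes at most 3 across and each return brings at least 1 back, so after t trips out (and t−1 returns) at most 3t − (t−1) of the 10 are across; that first reaches 10 at t = 5, so at least 9 crossings are needed.
The safety rule pushes this higher. Following every safe sequence of crossings, the most of the 10 that can be at the right bank as the canoe arrives there on crossing 9 is 9 — never all 10.
So no plan with fewer than 11 crossings exists, and this one achieves 11:
1. 2 cannibals → the right bank.  (the left bank: 5M 3C; the right bank: 0M 2C)
2. 1 cannibal ← the left bank.  (the left bank: 5M 4C; the right bank: 0M 1C)
3. 3 cannibals → the right bank.  (the left bank: 5M 1C; the right bank: 0M 4C)
4. 1 cannibal ← the left bank.  (the left bank: 5M 2C; the right bank: 0M 3C)
5. 3 missionaries → the right bank.  (the left bank: 2M 2C; the right bank: 3M 3C)
6. 1 missionary and 1 cannibal ← the left bank.  (the left bank: 3M 3C; the right bank: 2M 2C)
7. 3 missionaries → the right bank.  (the left bank: 0M 3C; the right bank: 5M 2C)
8. 1 cannibal ← the left bank.  (the left bank: 0M 4C; the right bank: 5M 1C)
9. 2 cannibals → the right bank.  (the left bank: 0M 2C; the right bank: 5M 3C)
10. 1 cannibal ← the left bank.  (the left bank: 0M 3C; the right bank: 5M 2C)
11. 3 cannibals → the right bank.  (the left bank: 0M 0C; the right bank: 5M 5C)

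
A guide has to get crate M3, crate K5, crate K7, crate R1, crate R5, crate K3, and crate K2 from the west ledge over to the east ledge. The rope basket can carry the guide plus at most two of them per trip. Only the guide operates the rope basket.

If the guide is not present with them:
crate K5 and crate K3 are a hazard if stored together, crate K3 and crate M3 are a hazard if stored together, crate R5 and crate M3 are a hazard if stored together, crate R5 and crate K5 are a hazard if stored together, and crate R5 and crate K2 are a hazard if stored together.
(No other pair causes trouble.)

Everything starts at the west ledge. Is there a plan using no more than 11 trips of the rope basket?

Yes

Yes — this plan uses 9 crossings (≤ 11):
1. Guide goes to the east ledge with crate K3 and crate R5.  [the west ledge: crate K2, crate K5, crate K7, crate M3, crate R1 | the east ledge: crate K3, crate R5]
2. Guide goes back to the west ledge alone.  [the west ledge: crate K2, crate K5, crate K7, crate M3, crate R1 | the east ledge: crate K3, crate R5]
3. Guide goes to the east ledge with crate M3.  [the west ledge: crate K2, crate K5, crate K7, crate R1 | the east ledge: crate K3, crate M3, crate R5]
4. Guide goes back to the west ledge with crate K3 and crate R5.  [the west ledge: crate K2, crate K3, crate K5, crate K7, crate R1, crate R5 | the east ledge: crate M3]
5. Guide goes to the east ledge with crate K2 and crate K5.  [the west ledge: crate K3, crate K7, crate R1, crate R5 | the east ledge: crate K2, crate K5, crate M3]
6. Guide goes back to the west ledge alone.  [the west ledge: crate K3, crate K7, crate R1, crate R5 | the east ledge: crate K2, crate K5, crate M3]
7. Guide goes to the east ledge with crate K7 and crate R1.  [the west ledge: crate K3, crate R5 | the east ledge: crate K2, crate K5, crate K7, crate M3, crate R1]
8. Guide goes back to the west ledge alone.  [the west ledge: crate K3, crate R5 | the east ledge: crate K2, crate K5, crate K7, crate M3, crate R1]
9. Guide goes to the east ledge with crate K3 and crate R5.  [the west ledge: — | the east ledge: crate K2, crate K3, crate K5, crate K7, crate M3, crate R1, crate R5]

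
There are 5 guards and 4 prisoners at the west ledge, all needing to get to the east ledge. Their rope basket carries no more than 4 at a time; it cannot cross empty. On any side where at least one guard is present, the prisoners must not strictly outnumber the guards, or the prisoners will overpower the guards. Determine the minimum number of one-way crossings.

5

Counting alone: each trip to the east ledge takes at most 4 across and each return brings at least 1 back, so after t trips out (and t−1 returns) at most 4t − (t−1) of the 9 are across; that first reaches 9 at t = 3, so at least 5 crossings are needed.
The plan below uses exactly 5 crossings, so it is optimal:
1. 3 prisoners → the east ledge.  (the west ledge: 5G 1P; the east ledge: 0G 3P)
2. 1 prisoner ← the west ledge.  (the west ledge: 5G 2P; the east ledge: 0G 2P)
3. 3 guards and 1 prisoner → the east ledge.  (the west ledge: 2G 1P; the east ledge: 3G 3P)
4. 1 prisoner ← the west ledge.  (the west ledge: 2G 2P; the east ledge: 3G 2P)
5. 2 guards and 2 prisoners → the east ledge.  (the west ledge: 0G 0P; the east ledge: 5G 4P)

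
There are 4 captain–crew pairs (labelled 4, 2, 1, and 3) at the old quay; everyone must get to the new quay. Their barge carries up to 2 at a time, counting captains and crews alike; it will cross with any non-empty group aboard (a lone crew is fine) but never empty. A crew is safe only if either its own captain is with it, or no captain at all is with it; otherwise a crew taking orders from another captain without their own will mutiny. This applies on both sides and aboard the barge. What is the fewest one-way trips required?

impossible

Following every safe sequence of crossings from the start, the most of the 8 that can be at the new quay as the barge arrives there on crossings 1, 3, 5 is 2, 3, 4 respectively; the best ever achieved is 4 of 8.
From crossing 7 on, no configuration arises that was not already reachable earlier: only 44 distinct safe configurations (who is on which side, and where the barge is) can ever be reached, none of them has everyone across, and every continuation just revisits them. So no valid plan exists.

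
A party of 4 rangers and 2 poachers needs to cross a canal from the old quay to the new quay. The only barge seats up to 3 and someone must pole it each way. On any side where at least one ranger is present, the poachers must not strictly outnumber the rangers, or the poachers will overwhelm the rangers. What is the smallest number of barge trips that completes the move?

Counting alone: each trip to the new quay takes at most 3 across and each return brings at least 1 back, so after t trips out (and t−1 returns) at most 3t − (t−1) of the 6 are across; that first reaches 6 at t = 3, so at least 5 crossings are needed.
The plan below uses exactly 5 crossings, so it is optimal:
1. 2 poachers → the new quay.  (the old quay: 4R 0P; the new quay: 0R 2P)
2. 1 poacher ← the old quay.  (the old quay: 4R 1P; the new quay: 0R 1P)
3. 2 rangers and 1 poacher → the new quay.  (the old quay: 2R 0P; the new quay: 2R 2P)
4. 1 poacher ← the old quay.  (the old quay: 2R 1P; the new quay: 2R 1P)
5. 2 rangers and 1 poacher → the new quay.  (the old quay: 0R 0P; the new quay: 4R 2P)

5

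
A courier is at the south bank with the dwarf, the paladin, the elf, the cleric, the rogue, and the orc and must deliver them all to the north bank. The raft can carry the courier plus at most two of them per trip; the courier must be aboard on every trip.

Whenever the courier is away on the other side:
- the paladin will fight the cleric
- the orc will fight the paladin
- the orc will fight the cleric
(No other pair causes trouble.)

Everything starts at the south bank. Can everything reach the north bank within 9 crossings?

Yes

Yes — this plan uses 9 crossings (≤ 9):
1. Courier goes to the north bank with the cleric and the paladin.  [the south bank: the dwarf, the elf, the orc, the rogue | the north bank: the cleric, the paladin]
2. Courier goes back to the south bank with the paladin.  [the south bank: the dwarf, the elf, the orc, the paladin, the rogue | the north bank: the cleric]
3. Courier goes to the north bank with the dwarf and the paladin.  [the south bank: the elf, the orc, the rogue | the north bank: the cleric, the dwarf, the paladin]
4. Courier goes back to the south bank with the paladin.  [the south bank: the elf, the orc, the paladin, the rogue | the north bank: the cleric, the dwarf]
5. Courier goes to the north bank with the elf and the paladin.  [the south bank: the orc, the rogue | the north bank: the cleric, the dwarf, the elf, the paladin]
6. Courier goes back to the south bank with the paladin.  [the south bank: the orc, the paladin, the rogue | the north bank: the cleric, the dwarf, the elf]
7. Courier goes to the north bank with the paladin and the rogue.  [the south bank: the orc | the north bank: the cleric, the dwarf, the elf, the paladin, the rogue]
8. Courier goes back to the south bank with the paladin.  [the south bank: the orc, the paladin | the north bank: the cleric, the dwarf, the elf, the rogue]
9. Courier goes to the north bank with the orc and the paladin.  [the south bank: — | the north bank: the cleric, the dwarf, the elf, the orc, the paladin, the rogue]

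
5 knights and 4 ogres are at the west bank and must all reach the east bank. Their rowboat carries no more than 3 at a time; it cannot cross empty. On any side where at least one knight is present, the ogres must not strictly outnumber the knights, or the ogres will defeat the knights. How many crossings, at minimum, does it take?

7

Counting alone: each trip to the east bank takes at most 3 across and each return brings at least 1 back, so after t trips out (and t−1 returns) at most 3t − (t−1) of the 9 are across; that first reaches 9 at t = 4, so at least 7 crossings are needed.
The plan below uses exactly 7 crossings, so it is optimal:
1. 3 ogres → the east bank.  (the west bank: 5K 1O; the east bank: 0K 3O)
2. 1 ogre ← the west bank.  (the west bank: 5K 2O; the east bank: 0K 2O)
3. 3 knights → the east bank.  (the west bank: 2K 2O; the east bank: 3K 2O)
4. 1 knight ← the west bank.  (the west bank: 3K 2O; the east bank: 2K 2O)
5. 2 knights and 1 ogre → the east bank.  (the west bank: 1K 1O; the east bank: 4K 3O)
6. 1 knight ← the west bank.  (the west bank: 2K 1O; the east bank: 3K 3O)
7. 2 knights and 1 ogre → the east bank.  (the west bank: 0K 0O; the east bank: 5K 4O)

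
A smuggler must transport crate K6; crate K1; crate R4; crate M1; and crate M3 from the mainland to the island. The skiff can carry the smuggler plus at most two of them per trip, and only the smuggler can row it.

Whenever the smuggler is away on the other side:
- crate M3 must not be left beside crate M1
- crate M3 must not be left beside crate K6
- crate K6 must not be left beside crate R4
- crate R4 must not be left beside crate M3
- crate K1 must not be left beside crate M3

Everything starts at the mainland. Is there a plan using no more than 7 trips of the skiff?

Yes — this plan uses 7 crossings (≤ 7):
1. Smuggler goes to the island with crate K6 and crate M3.  [the mainland: crate K1, crate M1, crate R4 | the island: crate K6, crate M3]
2. Smuggler goes back to the mainland with crate K6.  [the mainland: crate K1, crate K6, crate M1, crate R4 | the island: crate M3]
3. Smuggler goes to the island with crate K1 and crate K6.  [the mainland: crate M1, crate R4 | the island: crate K1, crate K6, crate M3]
4. Smuggler goes back to the mainland with crate M3.  [the mainland: crate M1, crate M3, crate R4 | the island: crate K1, crate K6]
5. Smuggler goes to the island with crate M1 and crate R4.  [the mainland: crate M3 | the island: crate K1, crate K6, crate M1, crate R4]
6. Smuggler goes back to the mainland with crate K6.  [the mainland: crate K6, crate M3 | the island: crate K1, crate M1, crate R4]
7. Smuggler goes to the island with crate K6 and crate M3.  [the mainland: — | the island: crate K1, crate K6, crate M1, crate M3, crate R4]

Yes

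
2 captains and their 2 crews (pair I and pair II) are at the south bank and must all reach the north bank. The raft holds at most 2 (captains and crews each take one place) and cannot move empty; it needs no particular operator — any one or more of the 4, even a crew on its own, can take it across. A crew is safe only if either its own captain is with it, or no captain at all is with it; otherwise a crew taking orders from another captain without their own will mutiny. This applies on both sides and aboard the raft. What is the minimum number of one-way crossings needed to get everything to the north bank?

5

Counting alone: each trip to the north bank takes at most 2 across and each return brings at least 1 back, so after t trips out (and t−1 returns) at most 2t − (t−1) of the 4 are across; that first reaches 4 at t = 3, so at least 5 crossings are needed.
The plan below uses exactly 5 crossings, so it is optimal:
1. captain I and crew I cross → the north bank.
2. captain I crosses ← the south bank.
3. captain I and captain II cross → the north bank.
4. captain II crosses ← the south bank.
5. captain II and crew II cross → the north bank.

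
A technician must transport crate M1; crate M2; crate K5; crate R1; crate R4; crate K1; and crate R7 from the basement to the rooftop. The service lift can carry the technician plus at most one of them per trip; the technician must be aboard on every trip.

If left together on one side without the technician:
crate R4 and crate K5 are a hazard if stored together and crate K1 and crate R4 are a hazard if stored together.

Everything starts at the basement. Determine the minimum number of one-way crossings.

Counting alone: the technician can take at most 1 across per trip to the rooftop, so moving all 7 needs at least 7 loaded trips out, with a return between consecutive ones — at least 13 crossings.
The safety rule pushes this higher. Following every safe sequence of crossings, the most of the 7 that can be at the rooftop as the service lift arrives there on crossing 13 is 6 — never all 7.
So no plan with fewer than 15 crossings exists, and this one achieves 15:
1. Technician goes to the rooftop with crate R4.
2. Technician goes back to the basement alone.
3. Technician goes to the rooftop with crate M1.
4. Technician goes back to the basement alone.
5. Technician goes to the rooftop with crate M2.
6. Technician goes back to the basement alone.
7. Technician goes to the rooftop with crate K5.
8. Technician goes back to the basement with crate R4.
9. Technician goes to the rooftop with crate K1.
10. Technician goes back to the basement alone.
11. Technician goes to the rooftop with crate R1.
12. Technician goes back to the basement alone.
13. Technician goes to the rooftop with crate R7.
14. Technician goes back to the basement alone.
15. Technician goes to the rooftop with crate R4.

15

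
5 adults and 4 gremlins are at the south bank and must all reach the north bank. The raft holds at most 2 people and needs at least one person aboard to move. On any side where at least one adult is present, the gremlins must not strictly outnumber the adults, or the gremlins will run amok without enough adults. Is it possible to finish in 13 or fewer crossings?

Counting alone: each trip to the north bank takes at most 2 across and each return brings at least 1 back, so after t trips out (and t−1 returns) at most 2t − (t−1) of the 9 are across; that first reaches 9 at t = 8, so at least 15 crossings are needed.
Since 13 < 15, 13 crossings cannot be enough. (The shortest complete plan in fact takes 15:)
1. 2 gremlins → the north bank.  (the south bank: 5A 2G; the north bank: 0A 2G)
2. 1 gremlin ← the south bank.  (the south bank: 5A 3G; the north bank: 0A 1G)
3. 2 gremlins → the north bank.  (the south bank: 5A 1G; the north bank: 0A 3G)
4. 1 gremlin ← the south bank.  (the south bank: 5A 2G; the north bank: 0A 2G)
5. 2 adults → the north bank.  (the south bank: 3A 2G; the north bank: 2A 2G)
6. 1 gremlin ← the south bank.  (the south bank: 3A 3G; the north bank: 2A 1G)
7. 1 adult and 1 gremlin → the north bank.  (the south bank: 2A 2G; the north bank: 3A 2G)
8. 1 adult ← the south bank.  (the south bank: 3A 2G; the north bank: 2A 2G)
9. 1 adult and 1 gremlin → the north bank.  (the south bank: 2A 1G; the north bank: 3A 3G)
10. 1 gremlin ← the south bank.  (the south bank: 2A 2G; the north bank: 3A 2G)
11. 1 adult and 1 gremlin → the north bank.  (the south bank: 1A 1G; the north bank: 4A 3G)
12. 1 adult ← the south bank.  (the south bank: 2A 1G; the north bank: 3A 3G)
13. 1 adult and 1 gremlin → the north bank.  (the south bank: 1A 0G; the north bank: 4A 4G)
14. 1 gremlin ← the south bank.  (the south bank: 1A 1G; the north bank: 4A 3G)
15. 1 adult and 1 gremlin → the north bank.  (the south bank: 0A 0G; the north bank: 5A 4G)

No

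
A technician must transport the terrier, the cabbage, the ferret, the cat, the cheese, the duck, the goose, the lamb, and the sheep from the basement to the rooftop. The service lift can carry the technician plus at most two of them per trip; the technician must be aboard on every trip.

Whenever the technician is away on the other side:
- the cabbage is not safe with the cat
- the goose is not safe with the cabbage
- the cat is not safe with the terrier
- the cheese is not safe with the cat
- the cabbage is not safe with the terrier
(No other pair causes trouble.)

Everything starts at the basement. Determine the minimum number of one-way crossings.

Counting alone: the technician can take at most 2 across per trip to the rooftop, so moving all 9 needs at least 5 loaded trips out, with a return between consecutive ones — at least 9 crossings.
The safety rule pushes this higher. Following every safe sequence of crossings, the most of the 9 that can be at the rooftop as the service lift arrives there on crossings 9, 11, 13 is 6, 7, 8 respectively — never all 9.
So no plan with fewer than 15 crossings exists, and this one achieves 15:
1. Technician goes to the rooftop with the cabbage and the cat.
2. Technician goes back to the basement with the cabbage.
3. Technician goes to the rooftop with the goose and the terrier.
4. Technician goes back to the basement with the terrier.
5. Technician goes to the rooftop with the ferret and the terrier.
6. Technician goes back to the basement with the terrier.
7. Technician goes to the rooftop with the cheese and the terrier.
8. Technician goes back to the basement with the cat.
9. Technician goes to the rooftop with the cabbage and the duck.
10. Technician goes back to the basement with the cabbage.
11. Technician goes to the rooftop with the cabbage and the lamb.
12. Technician goes back to the basement with the cabbage.
13. Technician goes to the rooftop with the cabbage and the sheep.
14. Technician goes back to the basement with the cabbage.
15. Technician goes to the rooftop with the cabbage and the cat.

15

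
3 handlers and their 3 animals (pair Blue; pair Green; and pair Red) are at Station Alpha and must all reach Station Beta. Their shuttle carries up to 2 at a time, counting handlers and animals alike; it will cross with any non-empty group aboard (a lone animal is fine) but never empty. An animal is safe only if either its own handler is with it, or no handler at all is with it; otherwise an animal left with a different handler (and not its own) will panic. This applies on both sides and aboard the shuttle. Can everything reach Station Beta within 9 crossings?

Counting alone: each trip to Station Beta takes at most 2 across and each return brings at least 1 back, so after t trips out (and t−1 returns) at most 2t − (t−1) of the 6 are across; that first reaches 6 at t = 5, so at least 9 crossings are needed.
The safety rule pushes this higher. Following every safe sequence of crossings, the most of the 6 that can be at Station Beta as the shuttle arrives there on crossing 9 is 5 — never all 6.
So the move cannot be finished within 9 crossings. (The shortest complete plan takes 11:)
1. animal Blue and handler Blue cross → Station Beta.
2. handler Blue crosses ← Station Alpha.
3. animal Green and animal Red cross → Station Beta.
4. animal Blue crosses ← Station Alpha.
5. handler Green and handler Red cross → Station Beta.
6. animal Green and handler Green cross ← Station Alpha.
7. handler Blue and handler Green cross → Station Beta.
8. animal Red crosses ← Station Alpha.
9. animal Blue and animal Green cross → Station Beta.
10. handler Red crosses ← Station Alpha.
11. animal Red and handler Red cross → Station Beta.

No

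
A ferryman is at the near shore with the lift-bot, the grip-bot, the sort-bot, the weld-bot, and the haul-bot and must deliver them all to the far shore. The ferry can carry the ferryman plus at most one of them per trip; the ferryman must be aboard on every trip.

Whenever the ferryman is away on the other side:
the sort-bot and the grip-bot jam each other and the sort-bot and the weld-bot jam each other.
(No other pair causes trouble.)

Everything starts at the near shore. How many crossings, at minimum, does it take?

Counting alone: the ferryman can take at most 1 across per trip to the far shore, so moving all 5 needs at least 5 loaded trips out, with a return between consecutive ones — at least 9 crossings.
The safety rule pushes this higher. Following every safe sequence of crossings, the most of the 5 that can be at the far shore as the ferry arrives there on crossing 9 is 4 — never all 5.
So no plan with fewer than 11 crossings exists, and this one achieves 11:
1. Ferryman goes to the far shore with the sort-bot.
2. Ferryman goes back to the near shore alone.
3. Ferryman goes to the far shore with the lift-bot.
4. Ferryman goes back to the near shore alone.
5. Ferryman goes to the far shore with the grip-bot.
6. Ferryman goes back to the near shore with the sort-bot.
7. Ferryman goes to the far shore with the weld-bot.
8. Ferryman goes back to the near shore alone.
9. Ferryman goes to the far shore with the haul-bot.
10. Ferryman goes back to the near shore alone.
11. Ferryman goes to the far shore with the sort-bot.

11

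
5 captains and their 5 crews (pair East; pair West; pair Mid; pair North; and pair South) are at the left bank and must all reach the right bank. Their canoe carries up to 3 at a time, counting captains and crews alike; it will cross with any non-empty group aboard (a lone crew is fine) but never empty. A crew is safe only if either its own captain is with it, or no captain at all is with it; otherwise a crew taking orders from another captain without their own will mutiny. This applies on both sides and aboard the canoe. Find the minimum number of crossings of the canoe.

11

Counting alone: each trip to the right bank takes at most 3 across and each return brings at least 1 back, so after t trips out (and t−1 returns) at most 3t − (t−1) of the 10 are across; that first reaches 10 at t = 5, so at least 9 crossings are needed.
The safety rule pushes this higher. Following every safe sequence of crossings, the most of the 10 that can be at the right bank as the canoe arrives there on crossing 9 is 9 — never all 10.
So no plan with fewer than 11 crossings exists, and this one achieves 11:
1. captain East and crew East cross → the right bank.
2. captain East crosses ← the left bank.
3. crew Mid, crew North, and crew West cross → the right bank.
4. crew East crosses ← the left bank.
5. captain Mid, captain North, and captain West cross → the right bank.
6. captain West and crew West cross ← the left bank.
7. captain East, captain South, and captain West cross → the right bank.
8. crew Mid crosses ← the left bank.
9. crew East and crew West cross → the right bank.
10. crew East crosses ← the left bank.
11. crew East, crew Mid, and crew South cross → the right bank.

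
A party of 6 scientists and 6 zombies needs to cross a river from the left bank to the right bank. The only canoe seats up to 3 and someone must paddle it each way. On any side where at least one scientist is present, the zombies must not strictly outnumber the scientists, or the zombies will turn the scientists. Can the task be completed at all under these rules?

Following every safe sequence of crossings from the start, the most of the 12 that can be at the right bank as the canoe arrives there on crossings 1, 3, 5 is 3, 5, 6 respectively; the best ever achieved is 6 of 12.
From crossing 7 on, no configuration arises that was not already reachable earlier: only 17 distinct safe configurations (who is on which side, and where the canoe is) can ever be reached, none of them has everyone across, and every continuation just revisits them. They are: 0 scientists + 0 zombies across (canoe back at the start); 0 scientists + 1 zombie across (canoe there); 0 scientists + 1 zombie across (canoe back at the start); 0 scientists + 2 zombies across (canoe there); 0 scientists + 2 zombies across (canoe back at the start); 0 scientists + 3 zombies across (canoe there); 0 scientists + 3 zombies across (canoe back at the start); 0 scientists + 4 zombies across (canoe there); 0 scientists + 4 zombies across (canoe back at the start); 0 scientists + 5 zombies across (canoe there); 0 scientists + 5 zombies across (canoe back at the start); 0 scientists + 6 zombies across (canoe there); 1 scientist + 1 zombie across (canoe there); 1 scientist + 1 zombie across (canoe back at the start); 2 scientists + 2 zombies across (canoe there); 2 scientists + 2 zombies across (canoe back at the start); 3 scientists + 3 zombies across (canoe there). So no valid plan exists.

No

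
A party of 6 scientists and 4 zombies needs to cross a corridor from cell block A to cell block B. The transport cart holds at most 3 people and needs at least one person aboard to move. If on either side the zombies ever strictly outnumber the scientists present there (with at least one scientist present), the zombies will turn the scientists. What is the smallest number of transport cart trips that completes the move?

9

Counting alone: each trip to cell block B takes at most 3 across and each return brings at least 1 back, so after t trips out (and t−1 returns) at most 3t − (t−1) of the 10 are across; that first reaches 10 at t = 5, so at least 9 crossings are needed.
The plan below uses exactly 9 crossings, so it is optimal:
1. 2 zombies → cell block B.  (cell block A: 6S 2Z; cell block B: 0S 2Z)
2. 1 zombie ← cell block A.  (cell block A: 6S 3Z; cell block B: 0S 1Z)
3. 3 zombies → cell block B.  (cell block A: 6S 0Z; cell block B: 0S 4Z)
4. 1 zombie ← cell block A.  (cell block A: 6S 1Z; cell block B: 0S 3Z)
5. 3 scientists → cell block B.  (cell block A: 3S 1Z; cell block B: 3S 3Z)
6. 1 zombie ← cell block A.  (cell block A: 3S 2Z; cell block B: 3S 2Z)
7. 1 scientist and 2 zombies → cell block B.  (cell block A: 2S 0Z; cell block B: 4S 4Z)
8. 1 zombie ← cell block A.  (cell block A: 2S 1Z; cell block B: 4S 3Z)
9. 2 scientists and 1 zombie → cell block B.  (cell block A: 0S 0Z; cell block B: 6S 4Z)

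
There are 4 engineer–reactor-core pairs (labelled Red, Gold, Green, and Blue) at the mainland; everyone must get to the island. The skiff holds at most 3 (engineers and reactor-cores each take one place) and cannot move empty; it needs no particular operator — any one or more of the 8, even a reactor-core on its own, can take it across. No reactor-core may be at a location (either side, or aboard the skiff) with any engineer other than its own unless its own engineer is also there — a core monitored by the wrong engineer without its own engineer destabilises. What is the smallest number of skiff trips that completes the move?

Counting alone: each trip to the island takes at most 3 across and each return brings at least 1 back, so after t trips out (and t−1 returns) at most 3t − (t−1) of the 8 are across; that first reaches 8 at t = 4, so at least 7 crossings are needed.
The safety rule pushes this higher. Following every safe sequence of crossings, the most of the 8 that can be at the island as the skiff arrives there on crossing 7 is 7 — never all 8.
So no plan with fewer than 9 crossings exists, and this one achieves 9:
1. engineer Red and reactor-core Red cross → the island.
2. engineer Red crosses ← the mainland.
3. engineer Gold, engineer Red, and reactor-core Gold cross → the island.
4. engineer Red and reactor-core Red cross ← the mainland.
5. engineer Blue, engineer Green, and engineer Red cross → the island.
6. reactor-core Gold crosses ← the mainland.
7. reactor-core Gold and reactor-core Red cross → the island.
8. reactor-core Red crosses ← the mainland.
9. reactor-core Blue, reactor-core Green, and reactor-core Red cross → the island.

9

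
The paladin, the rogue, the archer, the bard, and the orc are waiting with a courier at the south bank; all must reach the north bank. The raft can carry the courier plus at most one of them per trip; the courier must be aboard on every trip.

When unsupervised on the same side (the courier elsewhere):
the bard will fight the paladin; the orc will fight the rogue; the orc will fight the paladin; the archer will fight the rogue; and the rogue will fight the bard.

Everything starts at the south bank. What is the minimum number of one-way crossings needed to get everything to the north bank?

Whatever the first load, the items left behind include a forbidden pair without the courier. No opening move is safe, so no plan exists.

impossible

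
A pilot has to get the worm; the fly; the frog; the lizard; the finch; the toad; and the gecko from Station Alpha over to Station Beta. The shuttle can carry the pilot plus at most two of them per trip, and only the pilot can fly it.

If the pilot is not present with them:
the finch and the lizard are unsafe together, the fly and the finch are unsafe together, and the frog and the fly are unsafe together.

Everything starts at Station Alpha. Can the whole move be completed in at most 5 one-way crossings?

No

Counting alone: the pilot can take at most 2 across per trip to Station Beta, so moving all 7 needs at least 4 loaded trips out, with a return between consecutive ones — at least 7 crossings.
Since 5 < 7, 5 crossings cannot be enough. (The shortest complete plan in fact takes 7:)
1. Pilot goes to Station Beta with the fly and the lizard.
2. Pilot goes back to Station Alpha alone.
3. Pilot goes to Station Beta with the worm.
4. Pilot goes back to Station Alpha alone.
5. Pilot goes to Station Beta with the gecko and the toad.
6. Pilot goes back to Station Alpha alone.
7. Pilot goes to Station Beta with the finch and the frog.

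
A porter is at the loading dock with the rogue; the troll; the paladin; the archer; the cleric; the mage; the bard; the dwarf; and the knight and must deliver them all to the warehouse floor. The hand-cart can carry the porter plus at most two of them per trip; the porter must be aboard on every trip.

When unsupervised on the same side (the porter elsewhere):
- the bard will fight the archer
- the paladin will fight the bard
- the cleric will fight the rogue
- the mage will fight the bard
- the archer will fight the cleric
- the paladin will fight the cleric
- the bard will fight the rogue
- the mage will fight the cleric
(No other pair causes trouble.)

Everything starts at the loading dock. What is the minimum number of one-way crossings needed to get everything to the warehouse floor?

11

Counting alone: the porter can take at most 2 across per trip to the warehouse floor, so moving all 9 needs at least 5 loaded trips out, with a return between consecutive ones — at least 9 crossings.
The safety rule pushes this higher. Following every safe sequence of crossings, the most of the 9 that can be at the warehouse floor as the hand-cart arrives there on crossing 9 is 8 — never all 9.
So no plan with fewer than 11 crossings exists, and this one achieves 11:
1. Porter goes to the warehouse floor with the bard and the cleric.
2. Porter goes back to the loading dock alone.
3. Porter goes to the warehouse floor with the troll.
4. Porter goes back to the loading dock alone.
5. Porter goes to the warehouse floor with the paladin and the rogue.
6. Porter goes back to the loading dock with the bard and the cleric.
7. Porter goes to the warehouse floor with the archer and the mage.
8. Porter goes back to the loading dock alone.
9. Porter goes to the warehouse floor with the dwarf and the knight.
10. Porter goes back to the loading dock alone.
11. Porter goes to the warehouse floor with the bard and the cleric.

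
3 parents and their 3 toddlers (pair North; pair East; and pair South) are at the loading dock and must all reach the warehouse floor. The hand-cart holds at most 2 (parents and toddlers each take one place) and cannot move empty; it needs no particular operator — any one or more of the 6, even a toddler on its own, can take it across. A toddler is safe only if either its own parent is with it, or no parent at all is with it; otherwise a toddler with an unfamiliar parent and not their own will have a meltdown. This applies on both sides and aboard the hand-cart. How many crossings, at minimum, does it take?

11

Counting alone: each trip to the warehouse floor takes at most 2 across and each return brings at least 1 back, so after t trips out (and t−1 returns) at most 2t − (t−1) of the 6 are across; that first reaches 6 at t = 5, so at least 9 crossings are needed.
The safety rule pushes this higher. Following every safe sequence of crossings, the most of the 6 that can be at the warehouse floor as the hand-cart arrives there on crossing 9 is 5 — never all 6.
So no plan with fewer than 11 crossings exists, and this one achieves 11:
1. parent North and toddler North cross → the warehouse floor.
2. parent North crosses ← the loading dock.
3. toddler East and toddler South cross → the warehouse floor.
4. toddler North crosses ← the loading dock.
5. parent East and parent South cross → the warehouse floor.
6. parent East and toddler East cross ← the loading dock.
7. parent East and parent North cross → the warehouse floor.
8. toddler South crosses ← the loading dock.
9. toddler East and toddler North cross → the warehouse floor.
10. parent South crosses ← the loading dock.
11. parent South and toddler South cross → the warehouse floor.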